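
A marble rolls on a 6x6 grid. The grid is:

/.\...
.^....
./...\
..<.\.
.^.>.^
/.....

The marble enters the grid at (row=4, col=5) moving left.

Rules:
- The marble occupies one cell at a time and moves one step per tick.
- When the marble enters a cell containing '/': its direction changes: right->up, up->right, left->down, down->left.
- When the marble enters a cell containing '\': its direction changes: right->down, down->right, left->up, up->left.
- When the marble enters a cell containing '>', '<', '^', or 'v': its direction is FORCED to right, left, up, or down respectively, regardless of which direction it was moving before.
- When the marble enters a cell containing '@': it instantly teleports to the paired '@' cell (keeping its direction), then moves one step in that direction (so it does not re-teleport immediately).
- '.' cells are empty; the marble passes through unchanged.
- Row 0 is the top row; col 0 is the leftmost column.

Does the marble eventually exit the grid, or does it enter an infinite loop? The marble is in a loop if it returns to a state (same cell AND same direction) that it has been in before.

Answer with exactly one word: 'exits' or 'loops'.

Answer: loops

Derivation:
Step 1: enter (4,5), '^' forces left->up, move up to (3,5)
Step 2: enter (3,5), '.' pass, move up to (2,5)
Step 3: enter (2,5), '\' deflects up->left, move left to (2,4)
Step 4: enter (2,4), '.' pass, move left to (2,3)
Step 5: enter (2,3), '.' pass, move left to (2,2)
Step 6: enter (2,2), '.' pass, move left to (2,1)
Step 7: enter (2,1), '/' deflects left->down, move down to (3,1)
Step 8: enter (3,1), '.' pass, move down to (4,1)
Step 9: enter (4,1), '^' forces down->up, move up to (3,1)
Step 10: enter (3,1), '.' pass, move up to (2,1)
Step 11: enter (2,1), '/' deflects up->right, move right to (2,2)
Step 12: enter (2,2), '.' pass, move right to (2,3)
Step 13: enter (2,3), '.' pass, move right to (2,4)
Step 14: enter (2,4), '.' pass, move right to (2,5)
Step 15: enter (2,5), '\' deflects right->down, move down to (3,5)
Step 16: enter (3,5), '.' pass, move down to (4,5)
Step 17: enter (4,5), '^' forces down->up, move up to (3,5)
Step 18: at (3,5) dir=up — LOOP DETECTED (seen before)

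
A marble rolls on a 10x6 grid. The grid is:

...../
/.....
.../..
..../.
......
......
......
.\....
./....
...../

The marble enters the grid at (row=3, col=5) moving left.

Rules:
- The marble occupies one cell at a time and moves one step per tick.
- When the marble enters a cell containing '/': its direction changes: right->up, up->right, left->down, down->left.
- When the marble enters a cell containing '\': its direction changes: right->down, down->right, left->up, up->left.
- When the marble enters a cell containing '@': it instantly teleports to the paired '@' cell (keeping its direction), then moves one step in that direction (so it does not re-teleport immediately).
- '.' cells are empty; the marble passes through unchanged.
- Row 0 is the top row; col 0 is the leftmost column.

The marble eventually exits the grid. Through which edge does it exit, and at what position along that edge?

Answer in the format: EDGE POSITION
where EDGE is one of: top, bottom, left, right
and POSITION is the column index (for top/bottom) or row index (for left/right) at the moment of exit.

Answer: bottom 4

Derivation:
Step 1: enter (3,5), '.' pass, move left to (3,4)
Step 2: enter (3,4), '/' deflects left->down, move down to (4,4)
Step 3: enter (4,4), '.' pass, move down to (5,4)
Step 4: enter (5,4), '.' pass, move down to (6,4)
Step 5: enter (6,4), '.' pass, move down to (7,4)
Step 6: enter (7,4), '.' pass, move down to (8,4)
Step 7: enter (8,4), '.' pass, move down to (9,4)
Step 8: enter (9,4), '.' pass, move down to (10,4)
Step 9: at (10,4) — EXIT via bottom edge, pos 4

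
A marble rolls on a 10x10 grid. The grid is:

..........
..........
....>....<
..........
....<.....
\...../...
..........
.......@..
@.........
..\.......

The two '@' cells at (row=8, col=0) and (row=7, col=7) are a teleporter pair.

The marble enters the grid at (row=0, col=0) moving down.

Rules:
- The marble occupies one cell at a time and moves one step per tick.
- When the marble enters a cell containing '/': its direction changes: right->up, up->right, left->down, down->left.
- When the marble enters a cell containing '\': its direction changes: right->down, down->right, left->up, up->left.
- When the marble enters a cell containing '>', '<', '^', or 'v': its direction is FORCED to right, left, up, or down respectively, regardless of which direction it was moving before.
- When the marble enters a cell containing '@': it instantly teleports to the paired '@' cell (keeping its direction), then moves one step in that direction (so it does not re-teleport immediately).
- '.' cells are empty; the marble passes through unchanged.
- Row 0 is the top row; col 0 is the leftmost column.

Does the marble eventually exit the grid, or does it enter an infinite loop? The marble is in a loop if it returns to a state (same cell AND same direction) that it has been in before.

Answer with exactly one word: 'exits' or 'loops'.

Step 1: enter (0,0), '.' pass, move down to (1,0)
Step 2: enter (1,0), '.' pass, move down to (2,0)
Step 3: enter (2,0), '.' pass, move down to (3,0)
Step 4: enter (3,0), '.' pass, move down to (4,0)
Step 5: enter (4,0), '.' pass, move down to (5,0)
Step 6: enter (5,0), '\' deflects down->right, move right to (5,1)
Step 7: enter (5,1), '.' pass, move right to (5,2)
Step 8: enter (5,2), '.' pass, move right to (5,3)
Step 9: enter (5,3), '.' pass, move right to (5,4)
Step 10: enter (5,4), '.' pass, move right to (5,5)
Step 11: enter (5,5), '.' pass, move right to (5,6)
Step 12: enter (5,6), '/' deflects right->up, move up to (4,6)
Step 13: enter (4,6), '.' pass, move up to (3,6)
Step 14: enter (3,6), '.' pass, move up to (2,6)
Step 15: enter (2,6), '.' pass, move up to (1,6)
Step 16: enter (1,6), '.' pass, move up to (0,6)
Step 17: enter (0,6), '.' pass, move up to (-1,6)
Step 18: at (-1,6) — EXIT via top edge, pos 6

Answer: exits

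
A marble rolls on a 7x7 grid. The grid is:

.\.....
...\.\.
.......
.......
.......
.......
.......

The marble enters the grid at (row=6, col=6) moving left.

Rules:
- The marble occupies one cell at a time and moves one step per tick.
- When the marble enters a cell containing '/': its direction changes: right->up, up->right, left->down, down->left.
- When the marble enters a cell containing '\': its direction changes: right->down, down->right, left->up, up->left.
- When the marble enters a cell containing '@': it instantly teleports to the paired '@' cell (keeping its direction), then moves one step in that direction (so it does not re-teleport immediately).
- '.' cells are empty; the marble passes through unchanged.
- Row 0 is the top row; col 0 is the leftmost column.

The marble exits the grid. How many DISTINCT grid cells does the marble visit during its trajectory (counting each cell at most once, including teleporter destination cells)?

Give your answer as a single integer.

Answer: 7

Derivation:
Step 1: enter (6,6), '.' pass, move left to (6,5)
Step 2: enter (6,5), '.' pass, move left to (6,4)
Step 3: enter (6,4), '.' pass, move left to (6,3)
Step 4: enter (6,3), '.' pass, move left to (6,2)
Step 5: enter (6,2), '.' pass, move left to (6,1)
Step 6: enter (6,1), '.' pass, move left to (6,0)
Step 7: enter (6,0), '.' pass, move left to (6,-1)
Step 8: at (6,-1) — EXIT via left edge, pos 6
Distinct cells visited: 7 (path length 7)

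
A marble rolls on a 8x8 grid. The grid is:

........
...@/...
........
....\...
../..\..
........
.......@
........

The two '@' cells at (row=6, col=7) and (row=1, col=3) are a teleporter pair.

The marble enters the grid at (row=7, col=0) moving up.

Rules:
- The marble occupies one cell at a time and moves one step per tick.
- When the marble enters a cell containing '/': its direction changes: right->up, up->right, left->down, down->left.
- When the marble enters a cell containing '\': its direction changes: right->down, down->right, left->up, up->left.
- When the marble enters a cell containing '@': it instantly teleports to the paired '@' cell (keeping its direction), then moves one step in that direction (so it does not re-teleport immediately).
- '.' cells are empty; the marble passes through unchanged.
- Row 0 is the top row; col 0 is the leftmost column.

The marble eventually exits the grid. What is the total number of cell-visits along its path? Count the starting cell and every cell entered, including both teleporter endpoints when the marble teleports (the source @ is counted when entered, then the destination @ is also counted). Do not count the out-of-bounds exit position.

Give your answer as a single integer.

Step 1: enter (7,0), '.' pass, move up to (6,0)
Step 2: enter (6,0), '.' pass, move up to (5,0)
Step 3: enter (5,0), '.' pass, move up to (4,0)
Step 4: enter (4,0), '.' pass, move up to (3,0)
Step 5: enter (3,0), '.' pass, move up to (2,0)
Step 6: enter (2,0), '.' pass, move up to (1,0)
Step 7: enter (1,0), '.' pass, move up to (0,0)
Step 8: enter (0,0), '.' pass, move up to (-1,0)
Step 9: at (-1,0) — EXIT via top edge, pos 0
Path length (cell visits): 8

Answer: 8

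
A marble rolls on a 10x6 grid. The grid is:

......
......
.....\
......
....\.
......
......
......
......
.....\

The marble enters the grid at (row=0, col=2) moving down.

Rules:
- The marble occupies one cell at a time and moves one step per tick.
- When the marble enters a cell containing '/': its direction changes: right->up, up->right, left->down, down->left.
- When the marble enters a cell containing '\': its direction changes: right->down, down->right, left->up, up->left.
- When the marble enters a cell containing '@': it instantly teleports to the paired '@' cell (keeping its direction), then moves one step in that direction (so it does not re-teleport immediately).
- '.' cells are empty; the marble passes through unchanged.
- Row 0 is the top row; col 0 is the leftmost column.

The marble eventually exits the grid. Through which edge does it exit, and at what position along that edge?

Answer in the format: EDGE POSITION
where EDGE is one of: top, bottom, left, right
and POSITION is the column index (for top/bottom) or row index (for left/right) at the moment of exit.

Step 1: enter (0,2), '.' pass, move down to (1,2)
Step 2: enter (1,2), '.' pass, move down to (2,2)
Step 3: enter (2,2), '.' pass, move down to (3,2)
Step 4: enter (3,2), '.' pass, move down to (4,2)
Step 5: enter (4,2), '.' pass, move down to (5,2)
Step 6: enter (5,2), '.' pass, move down to (6,2)
Step 7: enter (6,2), '.' pass, move down to (7,2)
Step 8: enter (7,2), '.' pass, move down to (8,2)
Step 9: enter (8,2), '.' pass, move down to (9,2)
Step 10: enter (9,2), '.' pass, move down to (10,2)
Step 11: at (10,2) — EXIT via bottom edge, pos 2

Answer: bottom 2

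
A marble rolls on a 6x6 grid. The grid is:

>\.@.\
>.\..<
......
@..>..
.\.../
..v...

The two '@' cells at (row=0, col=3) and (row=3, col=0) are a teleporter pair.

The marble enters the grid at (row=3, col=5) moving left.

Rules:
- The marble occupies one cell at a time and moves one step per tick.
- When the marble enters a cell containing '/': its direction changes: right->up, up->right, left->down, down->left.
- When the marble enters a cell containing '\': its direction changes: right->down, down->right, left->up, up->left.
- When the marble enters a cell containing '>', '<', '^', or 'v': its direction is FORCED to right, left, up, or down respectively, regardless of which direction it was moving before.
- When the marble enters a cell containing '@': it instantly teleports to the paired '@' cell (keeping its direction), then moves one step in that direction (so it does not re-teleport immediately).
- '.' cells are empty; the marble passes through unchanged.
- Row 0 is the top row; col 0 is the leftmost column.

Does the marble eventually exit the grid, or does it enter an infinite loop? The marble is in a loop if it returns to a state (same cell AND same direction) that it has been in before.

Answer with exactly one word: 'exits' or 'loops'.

Step 1: enter (3,5), '.' pass, move left to (3,4)
Step 2: enter (3,4), '.' pass, move left to (3,3)
Step 3: enter (3,3), '>' forces left->right, move right to (3,4)
Step 4: enter (3,4), '.' pass, move right to (3,5)
Step 5: enter (3,5), '.' pass, move right to (3,6)
Step 6: at (3,6) — EXIT via right edge, pos 3

Answer: exits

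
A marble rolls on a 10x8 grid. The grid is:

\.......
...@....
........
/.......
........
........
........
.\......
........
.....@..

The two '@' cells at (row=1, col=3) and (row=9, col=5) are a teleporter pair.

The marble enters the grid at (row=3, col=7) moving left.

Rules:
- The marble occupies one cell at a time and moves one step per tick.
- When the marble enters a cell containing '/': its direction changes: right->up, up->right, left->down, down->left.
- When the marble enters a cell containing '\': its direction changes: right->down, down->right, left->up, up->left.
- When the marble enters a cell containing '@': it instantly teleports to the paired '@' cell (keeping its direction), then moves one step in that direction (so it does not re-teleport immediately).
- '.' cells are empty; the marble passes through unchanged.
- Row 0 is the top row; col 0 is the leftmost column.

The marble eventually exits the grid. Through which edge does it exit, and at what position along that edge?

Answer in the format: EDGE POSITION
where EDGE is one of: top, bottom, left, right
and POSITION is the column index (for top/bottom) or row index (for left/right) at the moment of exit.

Answer: bottom 0

Derivation:
Step 1: enter (3,7), '.' pass, move left to (3,6)
Step 2: enter (3,6), '.' pass, move left to (3,5)
Step 3: enter (3,5), '.' pass, move left to (3,4)
Step 4: enter (3,4), '.' pass, move left to (3,3)
Step 5: enter (3,3), '.' pass, move left to (3,2)
Step 6: enter (3,2), '.' pass, move left to (3,1)
Step 7: enter (3,1), '.' pass, move left to (3,0)
Step 8: enter (3,0), '/' deflects left->down, move down to (4,0)
Step 9: enter (4,0), '.' pass, move down to (5,0)
Step 10: enter (5,0), '.' pass, move down to (6,0)
Step 11: enter (6,0), '.' pass, move down to (7,0)
Step 12: enter (7,0), '.' pass, move down to (8,0)
Step 13: enter (8,0), '.' pass, move down to (9,0)
Step 14: enter (9,0), '.' pass, move down to (10,0)
Step 15: at (10,0) — EXIT via bottom edge, pos 0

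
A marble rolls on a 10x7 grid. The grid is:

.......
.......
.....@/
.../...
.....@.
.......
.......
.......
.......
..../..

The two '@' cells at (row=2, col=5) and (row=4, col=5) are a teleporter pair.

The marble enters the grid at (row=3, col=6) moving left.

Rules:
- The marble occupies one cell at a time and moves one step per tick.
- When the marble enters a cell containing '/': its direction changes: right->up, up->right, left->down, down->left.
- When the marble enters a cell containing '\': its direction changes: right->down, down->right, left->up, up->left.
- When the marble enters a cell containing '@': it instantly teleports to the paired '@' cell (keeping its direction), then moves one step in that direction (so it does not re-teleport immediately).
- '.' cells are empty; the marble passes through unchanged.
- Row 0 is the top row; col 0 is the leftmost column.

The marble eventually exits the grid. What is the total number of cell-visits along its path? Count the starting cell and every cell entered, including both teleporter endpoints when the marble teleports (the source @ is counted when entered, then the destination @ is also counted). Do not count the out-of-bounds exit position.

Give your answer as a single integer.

Step 1: enter (3,6), '.' pass, move left to (3,5)
Step 2: enter (3,5), '.' pass, move left to (3,4)
Step 3: enter (3,4), '.' pass, move left to (3,3)
Step 4: enter (3,3), '/' deflects left->down, move down to (4,3)
Step 5: enter (4,3), '.' pass, move down to (5,3)
Step 6: enter (5,3), '.' pass, move down to (6,3)
Step 7: enter (6,3), '.' pass, move down to (7,3)
Step 8: enter (7,3), '.' pass, move down to (8,3)
Step 9: enter (8,3), '.' pass, move down to (9,3)
Step 10: enter (9,3), '.' pass, move down to (10,3)
Step 11: at (10,3) — EXIT via bottom edge, pos 3
Path length (cell visits): 10

Answer: 10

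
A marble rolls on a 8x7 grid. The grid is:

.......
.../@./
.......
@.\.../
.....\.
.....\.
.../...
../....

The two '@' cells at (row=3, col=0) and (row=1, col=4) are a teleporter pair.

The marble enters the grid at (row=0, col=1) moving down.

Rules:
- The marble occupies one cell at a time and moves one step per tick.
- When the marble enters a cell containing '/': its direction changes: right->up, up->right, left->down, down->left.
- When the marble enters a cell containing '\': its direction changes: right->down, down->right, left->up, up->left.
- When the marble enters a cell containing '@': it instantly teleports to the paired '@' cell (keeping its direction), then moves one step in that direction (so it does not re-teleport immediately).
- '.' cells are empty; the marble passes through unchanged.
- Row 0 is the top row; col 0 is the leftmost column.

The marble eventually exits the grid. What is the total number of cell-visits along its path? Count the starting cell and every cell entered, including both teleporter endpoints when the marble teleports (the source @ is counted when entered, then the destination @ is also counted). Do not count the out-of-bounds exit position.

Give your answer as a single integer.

Step 1: enter (0,1), '.' pass, move down to (1,1)
Step 2: enter (1,1), '.' pass, move down to (2,1)
Step 3: enter (2,1), '.' pass, move down to (3,1)
Step 4: enter (3,1), '.' pass, move down to (4,1)
Step 5: enter (4,1), '.' pass, move down to (5,1)
Step 6: enter (5,1), '.' pass, move down to (6,1)
Step 7: enter (6,1), '.' pass, move down to (7,1)
Step 8: enter (7,1), '.' pass, move down to (8,1)
Step 9: at (8,1) — EXIT via bottom edge, pos 1
Path length (cell visits): 8

Answer: 8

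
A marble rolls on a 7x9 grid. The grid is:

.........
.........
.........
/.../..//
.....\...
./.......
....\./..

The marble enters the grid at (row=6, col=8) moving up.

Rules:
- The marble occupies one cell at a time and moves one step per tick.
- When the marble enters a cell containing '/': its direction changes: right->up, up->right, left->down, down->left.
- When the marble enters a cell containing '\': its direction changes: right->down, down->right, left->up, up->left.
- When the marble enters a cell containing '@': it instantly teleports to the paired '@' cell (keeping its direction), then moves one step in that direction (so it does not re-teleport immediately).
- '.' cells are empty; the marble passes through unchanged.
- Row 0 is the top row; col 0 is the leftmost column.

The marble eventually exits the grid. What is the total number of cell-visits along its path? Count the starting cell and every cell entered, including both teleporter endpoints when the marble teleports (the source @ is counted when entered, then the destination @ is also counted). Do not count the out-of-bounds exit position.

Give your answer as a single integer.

Step 1: enter (6,8), '.' pass, move up to (5,8)
Step 2: enter (5,8), '.' pass, move up to (4,8)
Step 3: enter (4,8), '.' pass, move up to (3,8)
Step 4: enter (3,8), '/' deflects up->right, move right to (3,9)
Step 5: at (3,9) — EXIT via right edge, pos 3
Path length (cell visits): 4

Answer: 4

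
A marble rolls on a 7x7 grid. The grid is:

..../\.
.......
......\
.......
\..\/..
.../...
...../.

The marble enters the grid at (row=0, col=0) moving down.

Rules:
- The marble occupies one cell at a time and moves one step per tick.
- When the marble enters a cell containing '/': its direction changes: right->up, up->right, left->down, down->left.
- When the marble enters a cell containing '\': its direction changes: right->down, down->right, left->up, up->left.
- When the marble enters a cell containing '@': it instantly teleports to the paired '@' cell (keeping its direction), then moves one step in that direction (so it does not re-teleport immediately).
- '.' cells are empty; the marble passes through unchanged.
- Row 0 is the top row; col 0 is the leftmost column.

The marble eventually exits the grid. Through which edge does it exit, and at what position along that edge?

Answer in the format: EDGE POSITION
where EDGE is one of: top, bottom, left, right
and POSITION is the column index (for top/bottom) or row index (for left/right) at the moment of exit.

Step 1: enter (0,0), '.' pass, move down to (1,0)
Step 2: enter (1,0), '.' pass, move down to (2,0)
Step 3: enter (2,0), '.' pass, move down to (3,0)
Step 4: enter (3,0), '.' pass, move down to (4,0)
Step 5: enter (4,0), '\' deflects down->right, move right to (4,1)
Step 6: enter (4,1), '.' pass, move right to (4,2)
Step 7: enter (4,2), '.' pass, move right to (4,3)
Step 8: enter (4,3), '\' deflects right->down, move down to (5,3)
Step 9: enter (5,3), '/' deflects down->left, move left to (5,2)
Step 10: enter (5,2), '.' pass, move left to (5,1)
Step 11: enter (5,1), '.' pass, move left to (5,0)
Step 12: enter (5,0), '.' pass, move left to (5,-1)
Step 13: at (5,-1) — EXIT via left edge, pos 5

Answer: left 5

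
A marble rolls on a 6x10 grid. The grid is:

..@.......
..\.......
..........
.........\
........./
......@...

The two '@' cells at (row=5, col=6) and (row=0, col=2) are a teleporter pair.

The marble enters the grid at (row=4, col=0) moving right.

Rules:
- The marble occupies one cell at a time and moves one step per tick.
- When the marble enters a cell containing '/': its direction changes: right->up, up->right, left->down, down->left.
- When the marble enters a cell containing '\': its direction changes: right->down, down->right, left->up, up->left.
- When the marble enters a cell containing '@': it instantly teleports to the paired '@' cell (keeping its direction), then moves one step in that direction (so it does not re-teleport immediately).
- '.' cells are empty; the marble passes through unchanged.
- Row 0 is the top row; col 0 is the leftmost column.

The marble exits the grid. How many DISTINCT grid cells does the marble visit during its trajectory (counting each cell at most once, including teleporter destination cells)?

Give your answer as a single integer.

Answer: 20

Derivation:
Step 1: enter (4,0), '.' pass, move right to (4,1)
Step 2: enter (4,1), '.' pass, move right to (4,2)
Step 3: enter (4,2), '.' pass, move right to (4,3)
Step 4: enter (4,3), '.' pass, move right to (4,4)
Step 5: enter (4,4), '.' pass, move right to (4,5)
Step 6: enter (4,5), '.' pass, move right to (4,6)
Step 7: enter (4,6), '.' pass, move right to (4,7)
Step 8: enter (4,7), '.' pass, move right to (4,8)
Step 9: enter (4,8), '.' pass, move right to (4,9)
Step 10: enter (4,9), '/' deflects right->up, move up to (3,9)
Step 11: enter (3,9), '\' deflects up->left, move left to (3,8)
Step 12: enter (3,8), '.' pass, move left to (3,7)
Step 13: enter (3,7), '.' pass, move left to (3,6)
Step 14: enter (3,6), '.' pass, move left to (3,5)
Step 15: enter (3,5), '.' pass, move left to (3,4)
Step 16: enter (3,4), '.' pass, move left to (3,3)
Step 17: enter (3,3), '.' pass, move left to (3,2)
Step 18: enter (3,2), '.' pass, move left to (3,1)
Step 19: enter (3,1), '.' pass, move left to (3,0)
Step 20: enter (3,0), '.' pass, move left to (3,-1)
Step 21: at (3,-1) — EXIT via left edge, pos 3
Distinct cells visited: 20 (path length 20)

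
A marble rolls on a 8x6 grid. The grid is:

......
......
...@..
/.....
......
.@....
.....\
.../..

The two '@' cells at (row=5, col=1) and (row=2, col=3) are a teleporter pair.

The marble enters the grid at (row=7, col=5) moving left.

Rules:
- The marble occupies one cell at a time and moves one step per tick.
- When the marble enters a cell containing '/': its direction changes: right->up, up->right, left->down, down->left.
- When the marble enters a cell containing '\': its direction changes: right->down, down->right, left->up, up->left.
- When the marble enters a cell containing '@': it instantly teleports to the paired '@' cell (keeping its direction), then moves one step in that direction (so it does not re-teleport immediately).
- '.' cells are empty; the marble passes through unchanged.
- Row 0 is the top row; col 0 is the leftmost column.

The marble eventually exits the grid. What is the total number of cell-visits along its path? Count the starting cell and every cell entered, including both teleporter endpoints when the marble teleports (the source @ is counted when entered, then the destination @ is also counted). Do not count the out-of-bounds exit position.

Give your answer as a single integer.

Step 1: enter (7,5), '.' pass, move left to (7,4)
Step 2: enter (7,4), '.' pass, move left to (7,3)
Step 3: enter (7,3), '/' deflects left->down, move down to (8,3)
Step 4: at (8,3) — EXIT via bottom edge, pos 3
Path length (cell visits): 3

Answer: 3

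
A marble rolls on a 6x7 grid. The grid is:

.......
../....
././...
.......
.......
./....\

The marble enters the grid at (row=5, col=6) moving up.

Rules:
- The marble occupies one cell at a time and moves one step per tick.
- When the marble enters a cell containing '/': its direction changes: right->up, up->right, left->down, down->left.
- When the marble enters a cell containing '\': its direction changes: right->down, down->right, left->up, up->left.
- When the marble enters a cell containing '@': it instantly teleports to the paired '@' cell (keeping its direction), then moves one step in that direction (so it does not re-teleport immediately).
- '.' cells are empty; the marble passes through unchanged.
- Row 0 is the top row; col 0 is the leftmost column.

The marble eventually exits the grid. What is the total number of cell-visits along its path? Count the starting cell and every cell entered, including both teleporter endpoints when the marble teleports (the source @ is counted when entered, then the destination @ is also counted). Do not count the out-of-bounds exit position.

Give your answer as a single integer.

Answer: 6

Derivation:
Step 1: enter (5,6), '\' deflects up->left, move left to (5,5)
Step 2: enter (5,5), '.' pass, move left to (5,4)
Step 3: enter (5,4), '.' pass, move left to (5,3)
Step 4: enter (5,3), '.' pass, move left to (5,2)
Step 5: enter (5,2), '.' pass, move left to (5,1)
Step 6: enter (5,1), '/' deflects left->down, move down to (6,1)
Step 7: at (6,1) — EXIT via bottom edge, pos 1
Path length (cell visits): 6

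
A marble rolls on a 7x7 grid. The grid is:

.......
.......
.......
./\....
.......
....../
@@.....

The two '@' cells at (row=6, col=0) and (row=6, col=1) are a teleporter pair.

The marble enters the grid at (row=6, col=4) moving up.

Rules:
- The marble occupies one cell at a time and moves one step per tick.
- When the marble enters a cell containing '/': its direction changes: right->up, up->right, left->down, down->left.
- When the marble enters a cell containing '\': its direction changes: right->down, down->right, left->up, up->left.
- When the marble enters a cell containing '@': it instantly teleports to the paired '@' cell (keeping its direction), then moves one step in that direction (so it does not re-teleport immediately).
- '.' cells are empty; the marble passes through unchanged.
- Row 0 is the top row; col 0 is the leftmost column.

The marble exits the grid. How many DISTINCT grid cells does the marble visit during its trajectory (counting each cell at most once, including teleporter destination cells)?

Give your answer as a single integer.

Step 1: enter (6,4), '.' pass, move up to (5,4)
Step 2: enter (5,4), '.' pass, move up to (4,4)
Step 3: enter (4,4), '.' pass, move up to (3,4)
Step 4: enter (3,4), '.' pass, move up to (2,4)
Step 5: enter (2,4), '.' pass, move up to (1,4)
Step 6: enter (1,4), '.' pass, move up to (0,4)
Step 7: enter (0,4), '.' pass, move up to (-1,4)
Step 8: at (-1,4) — EXIT via top edge, pos 4
Distinct cells visited: 7 (path length 7)

Answer: 7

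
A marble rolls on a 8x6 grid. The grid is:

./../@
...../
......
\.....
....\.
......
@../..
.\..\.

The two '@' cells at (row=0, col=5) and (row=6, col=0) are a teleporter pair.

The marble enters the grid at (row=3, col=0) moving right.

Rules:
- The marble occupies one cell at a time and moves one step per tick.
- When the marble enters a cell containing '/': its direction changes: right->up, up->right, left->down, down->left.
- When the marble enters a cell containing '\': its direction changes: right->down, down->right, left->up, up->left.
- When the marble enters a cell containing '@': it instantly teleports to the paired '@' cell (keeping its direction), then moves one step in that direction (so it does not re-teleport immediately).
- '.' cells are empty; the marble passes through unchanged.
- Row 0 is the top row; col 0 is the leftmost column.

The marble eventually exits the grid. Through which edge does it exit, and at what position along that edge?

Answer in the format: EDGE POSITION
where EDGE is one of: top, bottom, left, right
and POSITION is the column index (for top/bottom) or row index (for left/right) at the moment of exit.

Answer: left 1

Derivation:
Step 1: enter (3,0), '\' deflects right->down, move down to (4,0)
Step 2: enter (4,0), '.' pass, move down to (5,0)
Step 3: enter (5,0), '.' pass, move down to (6,0)
Step 4: enter (6,0), '@' teleport (6,0)->(0,5), also enter (0,5), move down to (1,5)
Step 5: enter (1,5), '/' deflects down->left, move left to (1,4)
Step 6: enter (1,4), '.' pass, move left to (1,3)
Step 7: enter (1,3), '.' pass, move left to (1,2)
Step 8: enter (1,2), '.' pass, move left to (1,1)
Step 9: enter (1,1), '.' pass, move left to (1,0)
Step 10: enter (1,0), '.' pass, move left to (1,-1)
Step 11: at (1,-1) — EXIT via left edge, pos 1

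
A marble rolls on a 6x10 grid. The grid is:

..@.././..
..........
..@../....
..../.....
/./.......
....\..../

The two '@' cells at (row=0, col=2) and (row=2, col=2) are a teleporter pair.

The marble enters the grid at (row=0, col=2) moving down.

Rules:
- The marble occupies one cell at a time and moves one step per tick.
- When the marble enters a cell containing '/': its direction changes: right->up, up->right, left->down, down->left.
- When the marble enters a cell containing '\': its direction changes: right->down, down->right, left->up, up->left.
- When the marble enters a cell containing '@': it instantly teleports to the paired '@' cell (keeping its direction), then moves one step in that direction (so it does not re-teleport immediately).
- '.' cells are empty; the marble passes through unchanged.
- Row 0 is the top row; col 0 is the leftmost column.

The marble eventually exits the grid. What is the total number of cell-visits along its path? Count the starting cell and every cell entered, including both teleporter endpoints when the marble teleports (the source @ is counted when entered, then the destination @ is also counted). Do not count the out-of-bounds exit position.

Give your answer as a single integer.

Step 1: enter (0,2), '@' teleport (0,2)->(2,2), also enter (2,2), move down to (3,2)
Step 2: enter (3,2), '.' pass, move down to (4,2)
Step 3: enter (4,2), '/' deflects down->left, move left to (4,1)
Step 4: enter (4,1), '.' pass, move left to (4,0)
Step 5: enter (4,0), '/' deflects left->down, move down to (5,0)
Step 6: enter (5,0), '.' pass, move down to (6,0)
Step 7: at (6,0) — EXIT via bottom edge, pos 0
Path length (cell visits): 7

Answer: 7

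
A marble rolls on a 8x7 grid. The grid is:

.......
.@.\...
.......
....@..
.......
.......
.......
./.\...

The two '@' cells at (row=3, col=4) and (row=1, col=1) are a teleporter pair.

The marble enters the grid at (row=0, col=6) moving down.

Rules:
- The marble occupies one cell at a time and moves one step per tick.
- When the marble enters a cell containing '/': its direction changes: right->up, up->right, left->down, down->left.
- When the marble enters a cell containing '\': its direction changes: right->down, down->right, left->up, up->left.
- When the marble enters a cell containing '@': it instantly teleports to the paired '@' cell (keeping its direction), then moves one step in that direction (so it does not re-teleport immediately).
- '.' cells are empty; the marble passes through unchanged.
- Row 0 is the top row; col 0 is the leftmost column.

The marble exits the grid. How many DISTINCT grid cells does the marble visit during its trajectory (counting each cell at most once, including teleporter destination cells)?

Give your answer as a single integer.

Answer: 8

Derivation:
Step 1: enter (0,6), '.' pass, move down to (1,6)
Step 2: enter (1,6), '.' pass, move down to (2,6)
Step 3: enter (2,6), '.' pass, move down to (3,6)
Step 4: enter (3,6), '.' pass, move down to (4,6)
Step 5: enter (4,6), '.' pass, move down to (5,6)
Step 6: enter (5,6), '.' pass, move down to (6,6)
Step 7: enter (6,6), '.' pass, move down to (7,6)
Step 8: enter (7,6), '.' pass, move down to (8,6)
Step 9: at (8,6) — EXIT via bottom edge, pos 6
Distinct cells visited: 8 (path length 8)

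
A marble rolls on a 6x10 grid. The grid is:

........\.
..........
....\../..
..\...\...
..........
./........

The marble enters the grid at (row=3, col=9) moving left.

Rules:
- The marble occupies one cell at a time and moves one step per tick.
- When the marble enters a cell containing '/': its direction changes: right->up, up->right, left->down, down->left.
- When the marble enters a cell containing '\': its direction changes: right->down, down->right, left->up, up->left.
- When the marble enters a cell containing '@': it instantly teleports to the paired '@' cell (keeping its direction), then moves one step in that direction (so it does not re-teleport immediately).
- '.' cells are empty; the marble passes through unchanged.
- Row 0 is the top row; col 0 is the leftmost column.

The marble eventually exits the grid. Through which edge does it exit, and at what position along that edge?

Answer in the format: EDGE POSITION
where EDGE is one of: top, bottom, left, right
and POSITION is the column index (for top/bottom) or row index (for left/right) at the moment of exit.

Answer: top 6

Derivation:
Step 1: enter (3,9), '.' pass, move left to (3,8)
Step 2: enter (3,8), '.' pass, move left to (3,7)
Step 3: enter (3,7), '.' pass, move left to (3,6)
Step 4: enter (3,6), '\' deflects left->up, move up to (2,6)
Step 5: enter (2,6), '.' pass, move up to (1,6)
Step 6: enter (1,6), '.' pass, move up to (0,6)
Step 7: enter (0,6), '.' pass, move up to (-1,6)
Step 8: at (-1,6) — EXIT via top edge, pos 6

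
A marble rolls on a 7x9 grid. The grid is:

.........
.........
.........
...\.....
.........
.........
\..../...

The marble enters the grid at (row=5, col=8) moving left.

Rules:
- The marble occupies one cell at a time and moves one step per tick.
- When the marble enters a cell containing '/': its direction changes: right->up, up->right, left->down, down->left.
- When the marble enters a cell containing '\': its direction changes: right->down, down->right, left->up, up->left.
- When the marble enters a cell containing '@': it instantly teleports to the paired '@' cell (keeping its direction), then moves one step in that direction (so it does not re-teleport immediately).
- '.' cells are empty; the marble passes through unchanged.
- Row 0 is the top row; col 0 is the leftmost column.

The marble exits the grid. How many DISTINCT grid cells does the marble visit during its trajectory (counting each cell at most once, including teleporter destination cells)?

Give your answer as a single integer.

Step 1: enter (5,8), '.' pass, move left to (5,7)
Step 2: enter (5,7), '.' pass, move left to (5,6)
Step 3: enter (5,6), '.' pass, move left to (5,5)
Step 4: enter (5,5), '.' pass, move left to (5,4)
Step 5: enter (5,4), '.' pass, move left to (5,3)
Step 6: enter (5,3), '.' pass, move left to (5,2)
Step 7: enter (5,2), '.' pass, move left to (5,1)
Step 8: enter (5,1), '.' pass, move left to (5,0)
Step 9: enter (5,0), '.' pass, move left to (5,-1)
Step 10: at (5,-1) — EXIT via left edge, pos 5
Distinct cells visited: 9 (path length 9)

Answer: 9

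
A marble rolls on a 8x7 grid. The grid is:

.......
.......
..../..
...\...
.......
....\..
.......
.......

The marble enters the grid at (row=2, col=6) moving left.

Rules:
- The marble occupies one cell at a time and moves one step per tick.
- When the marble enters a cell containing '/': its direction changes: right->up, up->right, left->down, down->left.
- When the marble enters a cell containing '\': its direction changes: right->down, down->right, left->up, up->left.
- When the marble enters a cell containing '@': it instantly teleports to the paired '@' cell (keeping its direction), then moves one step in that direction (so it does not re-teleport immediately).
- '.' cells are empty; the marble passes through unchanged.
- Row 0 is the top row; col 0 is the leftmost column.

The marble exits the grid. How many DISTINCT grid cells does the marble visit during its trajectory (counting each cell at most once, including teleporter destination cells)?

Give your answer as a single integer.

Step 1: enter (2,6), '.' pass, move left to (2,5)
Step 2: enter (2,5), '.' pass, move left to (2,4)
Step 3: enter (2,4), '/' deflects left->down, move down to (3,4)
Step 4: enter (3,4), '.' pass, move down to (4,4)
Step 5: enter (4,4), '.' pass, move down to (5,4)
Step 6: enter (5,4), '\' deflects down->right, move right to (5,5)
Step 7: enter (5,5), '.' pass, move right to (5,6)
Step 8: enter (5,6), '.' pass, move right to (5,7)
Step 9: at (5,7) — EXIT via right edge, pos 5
Distinct cells visited: 8 (path length 8)

Answer: 8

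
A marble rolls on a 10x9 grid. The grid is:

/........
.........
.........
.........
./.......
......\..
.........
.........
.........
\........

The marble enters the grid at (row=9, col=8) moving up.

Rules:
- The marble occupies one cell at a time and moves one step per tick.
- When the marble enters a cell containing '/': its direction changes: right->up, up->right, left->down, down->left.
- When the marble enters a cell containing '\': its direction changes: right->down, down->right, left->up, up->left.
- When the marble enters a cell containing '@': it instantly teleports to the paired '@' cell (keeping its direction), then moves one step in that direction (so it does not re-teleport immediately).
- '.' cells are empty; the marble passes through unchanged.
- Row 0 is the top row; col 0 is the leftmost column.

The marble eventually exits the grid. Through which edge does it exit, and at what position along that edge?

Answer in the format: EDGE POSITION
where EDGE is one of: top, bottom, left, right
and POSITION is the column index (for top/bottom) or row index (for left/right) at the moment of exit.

Step 1: enter (9,8), '.' pass, move up to (8,8)
Step 2: enter (8,8), '.' pass, move up to (7,8)
Step 3: enter (7,8), '.' pass, move up to (6,8)
Step 4: enter (6,8), '.' pass, move up to (5,8)
Step 5: enter (5,8), '.' pass, move up to (4,8)
Step 6: enter (4,8), '.' pass, move up to (3,8)
Step 7: enter (3,8), '.' pass, move up to (2,8)
Step 8: enter (2,8), '.' pass, move up to (1,8)
Step 9: enter (1,8), '.' pass, move up to (0,8)
Step 10: enter (0,8), '.' pass, move up to (-1,8)
Step 11: at (-1,8) — EXIT via top edge, pos 8

Answer: top 8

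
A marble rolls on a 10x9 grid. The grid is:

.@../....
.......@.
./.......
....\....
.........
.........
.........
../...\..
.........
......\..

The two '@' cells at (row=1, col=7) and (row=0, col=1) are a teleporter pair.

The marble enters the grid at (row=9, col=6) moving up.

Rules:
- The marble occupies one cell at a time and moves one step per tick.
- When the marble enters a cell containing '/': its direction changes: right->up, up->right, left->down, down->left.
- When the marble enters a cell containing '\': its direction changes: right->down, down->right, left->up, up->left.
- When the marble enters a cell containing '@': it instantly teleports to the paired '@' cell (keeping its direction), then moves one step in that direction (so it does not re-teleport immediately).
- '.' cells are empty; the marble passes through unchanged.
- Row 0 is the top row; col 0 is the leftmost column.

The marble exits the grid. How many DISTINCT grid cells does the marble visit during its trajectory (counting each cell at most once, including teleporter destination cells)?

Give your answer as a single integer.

Answer: 7

Derivation:
Step 1: enter (9,6), '\' deflects up->left, move left to (9,5)
Step 2: enter (9,5), '.' pass, move left to (9,4)
Step 3: enter (9,4), '.' pass, move left to (9,3)
Step 4: enter (9,3), '.' pass, move left to (9,2)
Step 5: enter (9,2), '.' pass, move left to (9,1)
Step 6: enter (9,1), '.' pass, move left to (9,0)
Step 7: enter (9,0), '.' pass, move left to (9,-1)
Step 8: at (9,-1) — EXIT via left edge, pos 9
Distinct cells visited: 7 (path length 7)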